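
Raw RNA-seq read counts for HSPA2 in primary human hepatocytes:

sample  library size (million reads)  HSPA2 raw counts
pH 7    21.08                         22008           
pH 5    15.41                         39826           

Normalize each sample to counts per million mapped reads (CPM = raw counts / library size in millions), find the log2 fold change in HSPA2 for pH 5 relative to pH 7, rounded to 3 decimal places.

CPM(pH 7) = 22008 / 21.08 = 1044.0228
CPM(pH 5) = 39826 / 15.41 = 2584.4257
Fold change = 2584.4257 / 1044.0228 = 2.47545
log2(2.47545) = 1.3077

1.308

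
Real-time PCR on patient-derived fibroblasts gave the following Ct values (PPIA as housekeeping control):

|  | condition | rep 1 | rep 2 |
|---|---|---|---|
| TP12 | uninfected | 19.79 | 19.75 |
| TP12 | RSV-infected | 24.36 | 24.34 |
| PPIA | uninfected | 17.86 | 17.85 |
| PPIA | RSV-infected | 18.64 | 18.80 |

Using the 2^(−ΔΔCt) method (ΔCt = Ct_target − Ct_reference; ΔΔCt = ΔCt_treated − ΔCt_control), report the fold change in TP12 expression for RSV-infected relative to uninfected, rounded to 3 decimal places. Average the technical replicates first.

0.076

Mean Ct: TP12 uninfected 19.770; TP12 RSV-infected 24.350; PPIA uninfected 17.855; PPIA RSV-infected 18.720
ΔCt(uninfected) = 19.770 − 17.855 = 1.915
ΔCt(RSV-infected) = 24.350 − 18.720 = 5.630
ΔΔCt = 5.630 − 1.915 = 3.715
Fold change = 2^(−3.715) = 0.0762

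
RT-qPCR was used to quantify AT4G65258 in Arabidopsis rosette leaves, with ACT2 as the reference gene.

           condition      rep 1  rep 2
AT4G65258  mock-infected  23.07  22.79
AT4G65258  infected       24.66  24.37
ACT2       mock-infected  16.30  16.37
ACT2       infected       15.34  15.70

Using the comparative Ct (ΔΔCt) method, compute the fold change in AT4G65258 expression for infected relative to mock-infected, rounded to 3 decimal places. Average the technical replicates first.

Mean Ct: AT4G65258 mock-infected 22.930; AT4G65258 infected 24.515; ACT2 mock-infected 16.335; ACT2 infected 15.520
ΔCt(mock-infected) = 22.930 − 16.335 = 6.595
ΔCt(infected) = 24.515 − 15.520 = 8.995
ΔΔCt = 8.995 − 6.595 = 2.400
Fold change = 2^(−2.400) = 0.1895

0.189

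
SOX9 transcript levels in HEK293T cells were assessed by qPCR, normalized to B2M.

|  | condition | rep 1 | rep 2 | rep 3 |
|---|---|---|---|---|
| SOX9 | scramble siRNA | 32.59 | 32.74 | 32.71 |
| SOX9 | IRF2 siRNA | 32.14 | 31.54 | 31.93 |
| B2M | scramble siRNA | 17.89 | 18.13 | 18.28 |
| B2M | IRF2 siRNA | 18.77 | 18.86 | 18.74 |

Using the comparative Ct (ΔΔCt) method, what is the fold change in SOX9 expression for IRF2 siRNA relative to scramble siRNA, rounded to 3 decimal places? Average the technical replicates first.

Mean Ct: SOX9 scramble siRNA 32.680; SOX9 IRF2 siRNA 31.870; B2M scramble siRNA 18.100; B2M IRF2 siRNA 18.790
ΔCt(scramble siRNA) = 32.680 − 18.100 = 14.580
ΔCt(IRF2 siRNA) = 31.870 − 18.790 = 13.080
ΔΔCt = 13.080 − 14.580 = -1.500
Fold change = 2^(−(-1.500)) = 2^1.500 = 2.8284

2.828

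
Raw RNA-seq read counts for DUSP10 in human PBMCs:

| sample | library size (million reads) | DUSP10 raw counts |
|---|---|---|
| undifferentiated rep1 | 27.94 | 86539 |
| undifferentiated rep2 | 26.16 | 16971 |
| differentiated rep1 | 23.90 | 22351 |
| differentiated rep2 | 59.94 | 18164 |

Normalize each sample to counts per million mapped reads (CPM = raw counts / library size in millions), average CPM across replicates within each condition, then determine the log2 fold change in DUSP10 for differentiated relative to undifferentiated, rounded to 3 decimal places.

-1.597

CPM(undifferentiated rep1) = 86539 / 27.94 = 3097.3157
CPM(undifferentiated rep2) = 16971 / 26.16 = 648.7385
CPM(differentiated rep1) = 22351 / 23.90 = 935.1883
CPM(differentiated rep2) = 18164 / 59.94 = 303.0364
mean CPM(undifferentiated) = 1873.0271; mean CPM(differentiated) = 619.1123
Fold change = 619.1123 / 1873.0271 = 0.33054
log2(0.33054) = -1.5971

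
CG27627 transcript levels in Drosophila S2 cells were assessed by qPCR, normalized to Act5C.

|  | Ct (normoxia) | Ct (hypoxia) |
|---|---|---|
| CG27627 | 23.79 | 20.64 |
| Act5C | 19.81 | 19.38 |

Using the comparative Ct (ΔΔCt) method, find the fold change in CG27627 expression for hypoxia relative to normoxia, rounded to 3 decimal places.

ΔCt(normoxia) = 23.790 − 19.810 = 3.980
ΔCt(hypoxia) = 20.640 − 19.380 = 1.260
ΔΔCt = 1.260 − 3.980 = -2.720
Fold change = 2^(−(-2.720)) = 2^2.720 = 6.5887

6.589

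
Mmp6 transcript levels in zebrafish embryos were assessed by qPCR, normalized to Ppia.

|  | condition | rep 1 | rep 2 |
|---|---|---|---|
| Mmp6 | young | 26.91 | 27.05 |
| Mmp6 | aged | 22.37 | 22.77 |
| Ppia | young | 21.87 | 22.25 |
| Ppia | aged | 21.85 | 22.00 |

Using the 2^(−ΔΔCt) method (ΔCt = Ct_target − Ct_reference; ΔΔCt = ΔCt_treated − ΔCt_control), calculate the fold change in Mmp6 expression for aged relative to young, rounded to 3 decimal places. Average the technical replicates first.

Mean Ct: Mmp6 young 26.980; Mmp6 aged 22.570; Ppia young 22.060; Ppia aged 21.925
ΔCt(young) = 26.980 − 22.060 = 4.920
ΔCt(aged) = 22.570 − 21.925 = 0.645
ΔΔCt = 0.645 − 4.920 = -4.275
Fold change = 2^(−(-4.275)) = 2^4.275 = 19.3599

19.360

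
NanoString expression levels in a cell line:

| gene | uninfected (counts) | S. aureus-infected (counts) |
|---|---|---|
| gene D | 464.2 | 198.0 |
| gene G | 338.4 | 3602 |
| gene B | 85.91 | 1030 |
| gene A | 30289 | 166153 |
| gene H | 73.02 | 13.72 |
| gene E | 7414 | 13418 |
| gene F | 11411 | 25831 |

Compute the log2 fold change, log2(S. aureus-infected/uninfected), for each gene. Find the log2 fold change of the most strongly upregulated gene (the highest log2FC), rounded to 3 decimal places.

log2(198.0/464.2) = -1.229  (gene D)
log2(3602/338.4) = 3.412  (gene G)
log2(1030/85.91) = 3.584  (gene B)
log2(166153/30289) = 2.456  (gene A)
log2(13.72/73.02) = -2.412  (gene H)
log2(13418/7414) = 0.856  (gene E)
log2(25831/11411) = 1.179  (gene F)
gene B is most strongly upregulated.

3.584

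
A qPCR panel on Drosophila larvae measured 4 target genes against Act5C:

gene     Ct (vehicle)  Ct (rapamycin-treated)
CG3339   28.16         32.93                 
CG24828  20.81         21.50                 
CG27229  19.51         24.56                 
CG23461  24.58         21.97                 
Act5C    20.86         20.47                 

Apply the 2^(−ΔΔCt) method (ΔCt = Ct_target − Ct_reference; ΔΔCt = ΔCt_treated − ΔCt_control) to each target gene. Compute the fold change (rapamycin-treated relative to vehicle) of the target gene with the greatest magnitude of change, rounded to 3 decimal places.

CG3339: ΔΔCt = (32.93−20.47) − (28.16−20.86) = 12.46 − 7.30 = 5.16; fold change = 2^-5.16 = 0.028
CG24828: ΔΔCt = (21.50−20.47) − (20.81−20.86) = 1.03 − (-0.05) = 1.08; fold change = 2^-1.08 = 0.473
CG27229: ΔΔCt = (24.56−20.47) − (19.51−20.86) = 4.09 − (-1.35) = 5.44; fold change = 2^-5.44 = 0.023
CG23461: ΔΔCt = (21.97−20.47) − (24.58−20.86) = 1.50 − 3.72 = -2.22; fold change = 2^2.22 = 4.659
CG27229 has the largest |ΔΔCt| = 5.44.

0.023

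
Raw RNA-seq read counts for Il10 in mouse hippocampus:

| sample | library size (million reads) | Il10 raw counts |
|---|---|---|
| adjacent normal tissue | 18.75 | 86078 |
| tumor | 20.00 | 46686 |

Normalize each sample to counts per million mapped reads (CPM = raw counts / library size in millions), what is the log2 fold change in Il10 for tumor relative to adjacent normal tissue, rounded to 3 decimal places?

CPM(adjacent normal tissue) = 86078 / 18.75 = 4590.8267
CPM(tumor) = 46686 / 20.00 = 2334.3000
Fold change = 2334.3000 / 4590.8267 = 0.50847
log2(0.50847) = -0.9758

-0.976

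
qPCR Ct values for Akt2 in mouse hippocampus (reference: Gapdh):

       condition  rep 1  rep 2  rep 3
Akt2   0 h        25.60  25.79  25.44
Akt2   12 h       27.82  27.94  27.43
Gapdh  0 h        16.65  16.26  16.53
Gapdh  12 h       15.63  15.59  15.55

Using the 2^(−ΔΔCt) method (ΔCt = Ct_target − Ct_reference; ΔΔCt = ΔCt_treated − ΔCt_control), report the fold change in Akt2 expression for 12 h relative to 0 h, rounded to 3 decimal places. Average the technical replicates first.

0.124

Mean Ct: Akt2 0 h 25.610; Akt2 12 h 27.730; Gapdh 0 h 16.480; Gapdh 12 h 15.590
ΔCt(0 h) = 25.610 − 16.480 = 9.130
ΔCt(12 h) = 27.730 − 15.590 = 12.140
ΔΔCt = 12.140 − 9.130 = 3.010
Fold change = 2^(−3.010) = 0.1241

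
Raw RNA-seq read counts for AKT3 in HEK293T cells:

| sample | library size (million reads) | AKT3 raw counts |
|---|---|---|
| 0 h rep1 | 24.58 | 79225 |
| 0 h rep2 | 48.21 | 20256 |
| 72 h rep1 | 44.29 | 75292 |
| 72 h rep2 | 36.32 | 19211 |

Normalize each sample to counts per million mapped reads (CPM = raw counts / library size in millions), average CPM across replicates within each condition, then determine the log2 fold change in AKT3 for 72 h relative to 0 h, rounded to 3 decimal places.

-0.709

CPM(0 h rep1) = 79225 / 24.58 = 3223.1489
CPM(0 h rep2) = 20256 / 48.21 = 420.1618
CPM(72 h rep1) = 75292 / 44.29 = 1699.9774
CPM(72 h rep2) = 19211 / 36.32 = 528.9372
mean CPM(0 h) = 1821.6553; mean CPM(72 h) = 1114.4573
Fold change = 1114.4573 / 1821.6553 = 0.61178
log2(0.61178) = -0.7089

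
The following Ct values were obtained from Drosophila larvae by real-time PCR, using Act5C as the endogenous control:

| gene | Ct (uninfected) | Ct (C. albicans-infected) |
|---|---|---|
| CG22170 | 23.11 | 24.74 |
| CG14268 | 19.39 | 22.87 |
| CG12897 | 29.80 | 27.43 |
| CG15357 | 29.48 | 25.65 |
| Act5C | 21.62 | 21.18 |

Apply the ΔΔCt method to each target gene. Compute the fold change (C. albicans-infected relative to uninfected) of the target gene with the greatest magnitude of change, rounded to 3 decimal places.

CG22170: ΔΔCt = (24.74−21.18) − (23.11−21.62) = 3.56 − 1.49 = 2.07; fold change = 2^-2.07 = 0.238
CG14268: ΔΔCt = (22.87−21.18) − (19.39−21.62) = 1.69 − (-2.23) = 3.92; fold change = 2^-3.92 = 0.066
CG12897: ΔΔCt = (27.43−21.18) − (29.80−21.62) = 6.25 − 8.18 = -1.93; fold change = 2^1.93 = 3.811
CG15357: ΔΔCt = (25.65−21.18) − (29.48−21.62) = 4.47 − 7.86 = -3.39; fold change = 2^3.39 = 10.483
CG14268 has the largest |ΔΔCt| = 3.92.

0.066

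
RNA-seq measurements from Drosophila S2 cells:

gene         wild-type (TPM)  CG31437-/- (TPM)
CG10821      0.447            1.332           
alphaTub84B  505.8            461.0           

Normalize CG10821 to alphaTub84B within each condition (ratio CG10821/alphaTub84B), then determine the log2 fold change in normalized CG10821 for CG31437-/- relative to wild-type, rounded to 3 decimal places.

CG10821/alphaTub84B (wild-type) = 0.447 / 505.8 = 0.00088375
CG10821/alphaTub84B (CG31437-/-) = 1.332 / 461.0 = 0.0028894
Fold change = 0.0028894 / 0.00088375 = 3.2694
log2(3.2694) = 1.7090

1.709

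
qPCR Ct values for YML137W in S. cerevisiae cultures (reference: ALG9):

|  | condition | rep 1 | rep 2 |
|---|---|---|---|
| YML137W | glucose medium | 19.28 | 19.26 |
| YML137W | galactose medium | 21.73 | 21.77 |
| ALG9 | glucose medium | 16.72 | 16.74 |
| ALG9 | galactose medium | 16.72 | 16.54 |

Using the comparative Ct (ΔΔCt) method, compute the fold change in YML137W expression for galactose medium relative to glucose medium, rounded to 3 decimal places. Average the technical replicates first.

0.167

Mean Ct: YML137W glucose medium 19.270; YML137W galactose medium 21.750; ALG9 glucose medium 16.730; ALG9 galactose medium 16.630
ΔCt(glucose medium) = 19.270 − 16.730 = 2.540
ΔCt(galactose medium) = 21.750 − 16.630 = 5.120
ΔΔCt = 5.120 − 2.540 = 2.580
Fold change = 2^(−2.580) = 0.1672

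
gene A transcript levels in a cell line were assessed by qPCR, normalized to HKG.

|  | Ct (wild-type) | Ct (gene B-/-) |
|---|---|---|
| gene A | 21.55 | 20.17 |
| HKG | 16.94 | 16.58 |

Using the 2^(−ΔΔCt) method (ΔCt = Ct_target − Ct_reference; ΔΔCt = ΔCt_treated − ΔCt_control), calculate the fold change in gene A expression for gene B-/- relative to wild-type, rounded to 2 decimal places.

ΔCt(wild-type) = 21.550 − 16.940 = 4.610
ΔCt(gene B-/-) = 20.170 − 16.580 = 3.590
ΔΔCt = 3.590 − 4.610 = -1.020
Fold change = 2^(−(-1.020)) = 2^1.020 = 2.028

2.03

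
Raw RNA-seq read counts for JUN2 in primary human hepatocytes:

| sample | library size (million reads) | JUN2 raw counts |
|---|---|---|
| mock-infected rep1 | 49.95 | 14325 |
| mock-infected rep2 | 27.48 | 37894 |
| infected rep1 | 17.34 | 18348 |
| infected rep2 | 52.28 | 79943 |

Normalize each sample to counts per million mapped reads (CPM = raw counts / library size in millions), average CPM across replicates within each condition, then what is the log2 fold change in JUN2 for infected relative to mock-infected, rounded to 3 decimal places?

CPM(mock-infected rep1) = 14325 / 49.95 = 286.7868
CPM(mock-infected rep2) = 37894 / 27.48 = 1378.9665
CPM(infected rep1) = 18348 / 17.34 = 1058.1315
CPM(infected rep2) = 79943 / 52.28 = 1529.1316
mean CPM(mock-infected) = 832.8767; mean CPM(infected) = 1293.6315
Fold change = 1293.6315 / 832.8767 = 1.55321
log2(1.55321) = 0.6353

0.635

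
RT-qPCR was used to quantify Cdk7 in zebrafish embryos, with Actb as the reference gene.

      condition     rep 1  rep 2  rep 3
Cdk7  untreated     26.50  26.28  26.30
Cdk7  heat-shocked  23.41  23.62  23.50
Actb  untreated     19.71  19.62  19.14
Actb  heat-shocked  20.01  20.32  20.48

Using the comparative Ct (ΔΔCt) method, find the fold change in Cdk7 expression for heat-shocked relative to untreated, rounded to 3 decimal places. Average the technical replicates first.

12.381

Mean Ct: Cdk7 untreated 26.360; Cdk7 heat-shocked 23.510; Actb untreated 19.490; Actb heat-shocked 20.270
ΔCt(untreated) = 26.360 − 19.490 = 6.870
ΔCt(heat-shocked) = 23.510 − 20.270 = 3.240
ΔΔCt = 3.240 − 6.870 = -3.630
Fold change = 2^(−(-3.630)) = 2^3.630 = 12.3805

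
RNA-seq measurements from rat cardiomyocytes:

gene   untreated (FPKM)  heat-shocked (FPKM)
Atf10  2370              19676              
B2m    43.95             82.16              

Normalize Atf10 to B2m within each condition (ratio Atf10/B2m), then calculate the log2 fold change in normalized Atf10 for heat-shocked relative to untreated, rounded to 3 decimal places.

Atf10/B2m (untreated) = 2370 / 43.95 = 53.925
Atf10/B2m (heat-shocked) = 19676 / 82.16 = 239.48
Fold change = 239.48 / 53.925 = 4.4411
log2(4.4411) = 2.1509

2.151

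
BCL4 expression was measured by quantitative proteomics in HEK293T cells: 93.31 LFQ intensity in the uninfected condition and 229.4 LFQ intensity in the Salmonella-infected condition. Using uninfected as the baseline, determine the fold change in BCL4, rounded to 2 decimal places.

2.46

Fold change = 229.4 / 93.31 = 2.458
BCL4 is upregulated.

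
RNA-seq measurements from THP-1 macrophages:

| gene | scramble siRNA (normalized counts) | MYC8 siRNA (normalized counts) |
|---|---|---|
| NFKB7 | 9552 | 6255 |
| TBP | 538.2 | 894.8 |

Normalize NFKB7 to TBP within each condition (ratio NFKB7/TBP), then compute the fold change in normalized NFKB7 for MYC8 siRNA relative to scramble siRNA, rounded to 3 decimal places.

0.394

NFKB7/TBP (scramble siRNA) = 9552 / 538.2 = 17.748
NFKB7/TBP (MYC8 siRNA) = 6255 / 894.8 = 6.9904
Fold change = 6.9904 / 17.748 = 0.3939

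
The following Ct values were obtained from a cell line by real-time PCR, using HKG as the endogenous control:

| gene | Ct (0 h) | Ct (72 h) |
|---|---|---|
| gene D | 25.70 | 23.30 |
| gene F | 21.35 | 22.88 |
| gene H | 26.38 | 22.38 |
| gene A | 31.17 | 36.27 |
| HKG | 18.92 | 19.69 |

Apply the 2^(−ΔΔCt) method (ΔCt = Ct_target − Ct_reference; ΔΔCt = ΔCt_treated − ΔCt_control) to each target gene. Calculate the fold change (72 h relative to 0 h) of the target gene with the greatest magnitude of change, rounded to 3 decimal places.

gene D: ΔΔCt = (23.30−19.69) − (25.70−18.92) = 3.61 − 6.78 = -3.17; fold change = 2^3.17 = 9.000
gene F: ΔΔCt = (22.88−19.69) − (21.35−18.92) = 3.19 − 2.43 = 0.76; fold change = 2^-0.76 = 0.590
gene H: ΔΔCt = (22.38−19.69) − (26.38−18.92) = 2.69 − 7.46 = -4.77; fold change = 2^4.77 = 27.284
gene A: ΔΔCt = (36.27−19.69) − (31.17−18.92) = 16.58 − 12.25 = 4.33; fold change = 2^-4.33 = 0.050
gene H has the largest |ΔΔCt| = 4.77.

27.284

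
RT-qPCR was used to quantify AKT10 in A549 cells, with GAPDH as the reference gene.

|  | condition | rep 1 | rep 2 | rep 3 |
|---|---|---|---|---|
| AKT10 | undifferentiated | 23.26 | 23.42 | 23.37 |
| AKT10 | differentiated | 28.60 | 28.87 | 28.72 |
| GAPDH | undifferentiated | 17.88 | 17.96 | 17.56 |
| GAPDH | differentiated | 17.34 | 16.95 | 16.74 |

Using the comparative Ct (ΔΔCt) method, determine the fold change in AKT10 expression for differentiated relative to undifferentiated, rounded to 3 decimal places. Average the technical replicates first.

Mean Ct: AKT10 undifferentiated 23.350; AKT10 differentiated 28.730; GAPDH undifferentiated 17.800; GAPDH differentiated 17.010
ΔCt(undifferentiated) = 23.350 − 17.800 = 5.550
ΔCt(differentiated) = 28.730 − 17.010 = 11.720
ΔΔCt = 11.720 − 5.550 = 6.170
Fold change = 2^(−6.170) = 0.0139

0.014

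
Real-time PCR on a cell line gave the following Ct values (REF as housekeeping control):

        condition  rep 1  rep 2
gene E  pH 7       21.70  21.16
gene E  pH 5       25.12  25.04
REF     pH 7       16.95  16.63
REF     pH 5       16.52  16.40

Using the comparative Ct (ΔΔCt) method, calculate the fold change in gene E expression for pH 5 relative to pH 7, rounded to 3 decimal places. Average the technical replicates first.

0.063

Mean Ct: gene E pH 7 21.430; gene E pH 5 25.080; REF pH 7 16.790; REF pH 5 16.460
ΔCt(pH 7) = 21.430 − 16.790 = 4.640
ΔCt(pH 5) = 25.080 − 16.460 = 8.620
ΔΔCt = 8.620 − 4.640 = 3.980
Fold change = 2^(−3.980) = 0.0634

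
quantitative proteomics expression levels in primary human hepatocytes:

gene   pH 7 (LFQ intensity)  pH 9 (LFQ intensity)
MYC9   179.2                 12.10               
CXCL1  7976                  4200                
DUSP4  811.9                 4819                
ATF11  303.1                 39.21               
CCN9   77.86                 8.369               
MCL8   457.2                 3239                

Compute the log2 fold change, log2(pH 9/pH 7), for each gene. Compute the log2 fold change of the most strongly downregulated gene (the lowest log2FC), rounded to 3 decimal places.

log2(12.10/179.2) = -3.888  (MYC9)
log2(4200/7976) = -0.925  (CXCL1)
log2(4819/811.9) = 2.569  (DUSP4)
log2(39.21/303.1) = -2.951  (ATF11)
log2(8.369/77.86) = -3.218  (CCN9)
log2(3239/457.2) = 2.825  (MCL8)
MYC9 is most strongly downregulated.

-3.888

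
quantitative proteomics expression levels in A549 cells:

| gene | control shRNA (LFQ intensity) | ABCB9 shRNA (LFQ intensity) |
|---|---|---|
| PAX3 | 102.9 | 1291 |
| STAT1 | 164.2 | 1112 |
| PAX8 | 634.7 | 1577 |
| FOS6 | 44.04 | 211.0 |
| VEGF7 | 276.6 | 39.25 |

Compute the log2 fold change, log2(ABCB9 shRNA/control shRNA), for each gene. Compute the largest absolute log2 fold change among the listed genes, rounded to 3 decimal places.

log2(1291/102.9) = 3.649  (PAX3)
log2(1112/164.2) = 2.760  (STAT1)
log2(1577/634.7) = 1.313  (PAX8)
log2(211.0/44.04) = 2.260  (FOS6)
log2(39.25/276.6) = -2.817  (VEGF7)
The largest magnitude belongs to PAX3.

3.649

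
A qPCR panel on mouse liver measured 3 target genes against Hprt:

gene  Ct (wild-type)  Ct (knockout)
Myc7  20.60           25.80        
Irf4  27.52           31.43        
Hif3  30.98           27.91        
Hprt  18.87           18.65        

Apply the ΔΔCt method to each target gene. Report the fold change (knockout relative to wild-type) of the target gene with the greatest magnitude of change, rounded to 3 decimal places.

0.023

Myc7: ΔΔCt = (25.80−18.65) − (20.60−18.87) = 7.15 − 1.73 = 5.42; fold change = 2^-5.42 = 0.023
Irf4: ΔΔCt = (31.43−18.65) − (27.52−18.87) = 12.78 − 8.65 = 4.13; fold change = 2^-4.13 = 0.057
Hif3: ΔΔCt = (27.91−18.65) − (30.98−18.87) = 9.26 − 12.11 = -2.85; fold change = 2^2.85 = 7.210
Myc7 has the largest |ΔΔCt| = 5.42.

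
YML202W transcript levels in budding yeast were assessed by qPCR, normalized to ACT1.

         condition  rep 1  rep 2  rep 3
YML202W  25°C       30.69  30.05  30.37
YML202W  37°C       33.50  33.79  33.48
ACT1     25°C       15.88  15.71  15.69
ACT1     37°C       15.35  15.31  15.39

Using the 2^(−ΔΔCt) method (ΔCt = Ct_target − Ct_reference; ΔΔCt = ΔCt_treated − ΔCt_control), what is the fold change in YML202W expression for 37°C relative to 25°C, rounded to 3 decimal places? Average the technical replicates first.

Mean Ct: YML202W 25°C 30.370; YML202W 37°C 33.590; ACT1 25°C 15.760; ACT1 37°C 15.350
ΔCt(25°C) = 30.370 − 15.760 = 14.610
ΔCt(37°C) = 33.590 − 15.350 = 18.240
ΔΔCt = 18.240 − 14.610 = 3.630
Fold change = 2^(−3.630) = 0.0808

0.081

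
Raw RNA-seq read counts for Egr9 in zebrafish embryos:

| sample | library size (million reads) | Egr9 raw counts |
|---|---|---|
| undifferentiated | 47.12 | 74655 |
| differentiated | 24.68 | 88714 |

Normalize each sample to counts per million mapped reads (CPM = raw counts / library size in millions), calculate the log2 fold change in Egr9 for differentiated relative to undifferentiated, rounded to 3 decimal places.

1.182

CPM(undifferentiated) = 74655 / 47.12 = 1584.3591
CPM(differentiated) = 88714 / 24.68 = 3594.5705
Fold change = 3594.5705 / 1584.3591 = 2.26879
log2(2.26879) = 1.1819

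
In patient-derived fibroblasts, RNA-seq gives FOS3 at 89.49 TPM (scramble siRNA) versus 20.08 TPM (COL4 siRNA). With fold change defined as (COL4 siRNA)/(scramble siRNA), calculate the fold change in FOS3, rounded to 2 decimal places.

Fold change = 20.08 / 89.49 = 0.224
FOS3 is downregulated.

0.22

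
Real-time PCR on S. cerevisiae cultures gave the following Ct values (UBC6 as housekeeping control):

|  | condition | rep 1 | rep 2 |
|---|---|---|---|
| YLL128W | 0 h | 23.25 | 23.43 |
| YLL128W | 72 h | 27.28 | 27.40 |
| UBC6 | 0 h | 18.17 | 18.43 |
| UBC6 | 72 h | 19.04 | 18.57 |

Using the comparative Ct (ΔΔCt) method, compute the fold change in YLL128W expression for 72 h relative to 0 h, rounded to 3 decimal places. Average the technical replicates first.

0.089

Mean Ct: YLL128W 0 h 23.340; YLL128W 72 h 27.340; UBC6 0 h 18.300; UBC6 72 h 18.805
ΔCt(0 h) = 23.340 − 18.300 = 5.040
ΔCt(72 h) = 27.340 − 18.805 = 8.535
ΔΔCt = 8.535 − 5.040 = 3.495
Fold change = 2^(−3.495) = 0.0887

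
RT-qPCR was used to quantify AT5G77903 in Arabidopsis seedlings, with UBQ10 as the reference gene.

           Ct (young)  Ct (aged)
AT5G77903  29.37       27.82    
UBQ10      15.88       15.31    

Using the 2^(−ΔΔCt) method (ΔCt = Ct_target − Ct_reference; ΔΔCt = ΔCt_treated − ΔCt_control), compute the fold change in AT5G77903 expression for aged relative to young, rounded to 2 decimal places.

ΔCt(young) = 29.370 − 15.880 = 13.490
ΔCt(aged) = 27.820 − 15.310 = 12.510
ΔΔCt = 12.510 − 13.490 = -0.980
Fold change = 2^(−(-0.980)) = 2^0.980 = 1.972

1.97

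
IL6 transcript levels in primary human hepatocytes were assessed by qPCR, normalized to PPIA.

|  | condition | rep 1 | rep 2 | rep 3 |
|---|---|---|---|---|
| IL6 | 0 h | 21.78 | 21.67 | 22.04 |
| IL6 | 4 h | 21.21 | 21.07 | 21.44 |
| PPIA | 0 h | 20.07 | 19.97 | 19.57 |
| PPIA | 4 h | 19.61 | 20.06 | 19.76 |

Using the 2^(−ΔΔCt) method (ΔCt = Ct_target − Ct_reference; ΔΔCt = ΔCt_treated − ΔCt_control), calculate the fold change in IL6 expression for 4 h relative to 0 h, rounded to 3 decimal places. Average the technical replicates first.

Mean Ct: IL6 0 h 21.830; IL6 4 h 21.240; PPIA 0 h 19.870; PPIA 4 h 19.810
ΔCt(0 h) = 21.830 − 19.870 = 1.960
ΔCt(4 h) = 21.240 − 19.810 = 1.430
ΔΔCt = 1.430 − 1.960 = -0.530
Fold change = 2^(−(-0.530)) = 2^0.530 = 1.4439

1.444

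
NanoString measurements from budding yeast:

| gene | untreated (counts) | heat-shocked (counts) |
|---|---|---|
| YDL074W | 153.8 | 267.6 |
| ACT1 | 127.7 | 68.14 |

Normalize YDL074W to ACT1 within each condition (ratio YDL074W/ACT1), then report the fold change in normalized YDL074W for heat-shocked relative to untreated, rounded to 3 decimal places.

3.261

YDL074W/ACT1 (untreated) = 153.8 / 127.7 = 1.2044
YDL074W/ACT1 (heat-shocked) = 267.6 / 68.14 = 3.9272
Fold change = 3.9272 / 1.2044 = 3.2608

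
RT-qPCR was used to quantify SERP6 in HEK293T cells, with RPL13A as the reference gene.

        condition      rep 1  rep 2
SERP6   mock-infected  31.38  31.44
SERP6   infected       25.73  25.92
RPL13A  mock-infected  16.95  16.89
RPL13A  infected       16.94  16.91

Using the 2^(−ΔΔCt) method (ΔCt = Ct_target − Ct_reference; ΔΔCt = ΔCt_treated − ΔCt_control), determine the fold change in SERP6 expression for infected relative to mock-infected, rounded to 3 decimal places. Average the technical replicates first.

48.168

Mean Ct: SERP6 mock-infected 31.410; SERP6 infected 25.825; RPL13A mock-infected 16.920; RPL13A infected 16.925
ΔCt(mock-infected) = 31.410 − 16.920 = 14.490
ΔCt(infected) = 25.825 − 16.925 = 8.900
ΔΔCt = 8.900 − 14.490 = -5.590
Fold change = 2^(−(-5.590)) = 2^5.590 = 48.1679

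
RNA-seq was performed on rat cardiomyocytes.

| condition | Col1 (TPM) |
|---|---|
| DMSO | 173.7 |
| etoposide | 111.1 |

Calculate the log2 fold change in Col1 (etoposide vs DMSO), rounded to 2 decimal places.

-0.64

Fold change = 111.1 / 173.7 = 0.6396
log2(0.6396) = -0.645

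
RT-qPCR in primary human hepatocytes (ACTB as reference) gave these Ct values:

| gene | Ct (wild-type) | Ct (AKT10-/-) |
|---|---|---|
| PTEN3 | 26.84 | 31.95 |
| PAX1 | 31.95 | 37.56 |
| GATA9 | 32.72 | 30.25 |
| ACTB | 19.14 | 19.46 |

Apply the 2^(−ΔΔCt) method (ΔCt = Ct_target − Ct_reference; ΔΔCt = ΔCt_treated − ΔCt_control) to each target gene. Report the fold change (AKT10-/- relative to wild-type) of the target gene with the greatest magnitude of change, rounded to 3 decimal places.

PTEN3: ΔΔCt = (31.95−19.46) − (26.84−19.14) = 12.49 − 7.70 = 4.79; fold change = 2^-4.79 = 0.036
PAX1: ΔΔCt = (37.56−19.46) − (31.95−19.14) = 18.10 − 12.81 = 5.29; fold change = 2^-5.29 = 0.026
GATA9: ΔΔCt = (30.25−19.46) − (32.72−19.14) = 10.79 − 13.58 = -2.79; fold change = 2^2.79 = 6.916
PAX1 has the largest |ΔΔCt| = 5.29.

0.026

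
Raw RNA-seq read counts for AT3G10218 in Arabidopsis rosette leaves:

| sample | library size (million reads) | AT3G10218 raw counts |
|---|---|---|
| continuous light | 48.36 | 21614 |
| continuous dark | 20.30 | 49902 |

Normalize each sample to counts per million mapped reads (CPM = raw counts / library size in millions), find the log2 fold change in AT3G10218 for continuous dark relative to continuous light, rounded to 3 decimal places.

2.459

CPM(continuous light) = 21614 / 48.36 = 446.9396
CPM(continuous dark) = 49902 / 20.30 = 2458.2266
Fold change = 2458.2266 / 446.9396 = 5.50013
log2(5.50013) = 2.4595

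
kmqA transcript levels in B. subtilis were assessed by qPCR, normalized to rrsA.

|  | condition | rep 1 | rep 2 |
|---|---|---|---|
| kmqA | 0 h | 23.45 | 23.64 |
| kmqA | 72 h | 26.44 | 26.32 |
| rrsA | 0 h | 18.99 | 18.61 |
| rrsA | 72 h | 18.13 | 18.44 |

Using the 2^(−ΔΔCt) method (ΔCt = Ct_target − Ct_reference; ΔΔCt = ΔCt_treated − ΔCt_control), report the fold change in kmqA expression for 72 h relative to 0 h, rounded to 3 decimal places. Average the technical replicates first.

Mean Ct: kmqA 0 h 23.545; kmqA 72 h 26.380; rrsA 0 h 18.800; rrsA 72 h 18.285
ΔCt(0 h) = 23.545 − 18.800 = 4.745
ΔCt(72 h) = 26.380 − 18.285 = 8.095
ΔΔCt = 8.095 − 4.745 = 3.350
Fold change = 2^(−3.350) = 0.0981

0.098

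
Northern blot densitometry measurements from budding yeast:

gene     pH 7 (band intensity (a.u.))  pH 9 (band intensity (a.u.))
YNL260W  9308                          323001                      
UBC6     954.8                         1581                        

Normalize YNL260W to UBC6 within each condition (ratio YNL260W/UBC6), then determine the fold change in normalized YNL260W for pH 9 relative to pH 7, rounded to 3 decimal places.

YNL260W/UBC6 (pH 7) = 9308 / 954.8 = 9.7486
YNL260W/UBC6 (pH 9) = 323001 / 1581 = 204.3
Fold change = 204.3 / 9.7486 = 20.9569

20.957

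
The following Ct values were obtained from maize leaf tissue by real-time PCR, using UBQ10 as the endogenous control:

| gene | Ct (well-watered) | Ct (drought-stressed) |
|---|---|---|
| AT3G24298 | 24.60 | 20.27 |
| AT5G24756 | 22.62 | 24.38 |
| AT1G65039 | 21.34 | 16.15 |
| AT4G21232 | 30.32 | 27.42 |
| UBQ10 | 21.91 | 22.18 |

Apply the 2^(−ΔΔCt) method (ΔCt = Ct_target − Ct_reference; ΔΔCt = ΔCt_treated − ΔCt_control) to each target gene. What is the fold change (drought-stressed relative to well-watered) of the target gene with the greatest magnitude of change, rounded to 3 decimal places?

AT3G24298: ΔΔCt = (20.27−22.18) − (24.60−21.91) = -1.91 − 2.69 = -4.60; fold change = 2^4.60 = 24.251
AT5G24756: ΔΔCt = (24.38−22.18) − (22.62−21.91) = 2.20 − 0.71 = 1.49; fold change = 2^-1.49 = 0.356
AT1G65039: ΔΔCt = (16.15−22.18) − (21.34−21.91) = -6.03 − (-0.57) = -5.46; fold change = 2^5.46 = 44.017
AT4G21232: ΔΔCt = (27.42−22.18) − (30.32−21.91) = 5.24 − 8.41 = -3.17; fold change = 2^3.17 = 9.000
AT1G65039 has the largest |ΔΔCt| = 5.46.

44.017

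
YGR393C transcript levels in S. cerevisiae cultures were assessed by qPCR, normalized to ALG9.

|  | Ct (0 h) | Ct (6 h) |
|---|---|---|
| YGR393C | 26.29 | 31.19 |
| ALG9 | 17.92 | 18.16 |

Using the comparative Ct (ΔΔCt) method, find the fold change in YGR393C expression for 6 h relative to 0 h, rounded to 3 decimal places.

ΔCt(0 h) = 26.290 − 17.920 = 8.370
ΔCt(6 h) = 31.190 − 18.160 = 13.030
ΔΔCt = 13.030 − 8.370 = 4.660
Fold change = 2^(−4.660) = 0.0396

0.040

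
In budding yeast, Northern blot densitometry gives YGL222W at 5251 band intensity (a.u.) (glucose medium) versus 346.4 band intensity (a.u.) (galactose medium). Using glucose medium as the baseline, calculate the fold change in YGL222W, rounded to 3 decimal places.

Fold change = 346.4 / 5251 = 0.0660
YGL222W is downregulated.

0.066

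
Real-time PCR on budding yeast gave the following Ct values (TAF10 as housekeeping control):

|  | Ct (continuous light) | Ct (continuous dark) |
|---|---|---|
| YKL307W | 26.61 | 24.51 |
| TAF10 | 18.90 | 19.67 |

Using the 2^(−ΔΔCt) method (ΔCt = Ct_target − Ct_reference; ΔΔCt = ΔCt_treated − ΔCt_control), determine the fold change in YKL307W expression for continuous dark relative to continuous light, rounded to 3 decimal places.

7.311

ΔCt(continuous light) = 26.610 − 18.900 = 7.710
ΔCt(continuous dark) = 24.510 − 19.670 = 4.840
ΔΔCt = 4.840 − 7.710 = -2.870
Fold change = 2^(−(-2.870)) = 2^2.870 = 7.3107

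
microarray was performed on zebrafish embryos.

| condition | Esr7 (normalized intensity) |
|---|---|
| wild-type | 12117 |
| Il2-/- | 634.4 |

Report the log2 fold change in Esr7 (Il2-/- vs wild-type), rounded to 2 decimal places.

Fold change = 634.4 / 12117 = 0.0524
log2(0.0524) = -4.255

-4.26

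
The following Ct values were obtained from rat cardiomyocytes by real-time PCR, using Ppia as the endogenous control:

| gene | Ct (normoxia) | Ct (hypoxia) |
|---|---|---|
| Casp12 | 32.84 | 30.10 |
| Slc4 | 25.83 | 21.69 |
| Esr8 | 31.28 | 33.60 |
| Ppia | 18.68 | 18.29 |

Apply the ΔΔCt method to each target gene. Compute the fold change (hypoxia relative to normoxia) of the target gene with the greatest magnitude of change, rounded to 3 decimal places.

Casp12: ΔΔCt = (30.10−18.29) − (32.84−18.68) = 11.81 − 14.16 = -2.35; fold change = 2^2.35 = 5.098
Slc4: ΔΔCt = (21.69−18.29) − (25.83−18.68) = 3.40 − 7.15 = -3.75; fold change = 2^3.75 = 13.454
Esr8: ΔΔCt = (33.60−18.29) − (31.28−18.68) = 15.31 − 12.60 = 2.71; fold change = 2^-2.71 = 0.153
Slc4 has the largest |ΔΔCt| = 3.75.

13.454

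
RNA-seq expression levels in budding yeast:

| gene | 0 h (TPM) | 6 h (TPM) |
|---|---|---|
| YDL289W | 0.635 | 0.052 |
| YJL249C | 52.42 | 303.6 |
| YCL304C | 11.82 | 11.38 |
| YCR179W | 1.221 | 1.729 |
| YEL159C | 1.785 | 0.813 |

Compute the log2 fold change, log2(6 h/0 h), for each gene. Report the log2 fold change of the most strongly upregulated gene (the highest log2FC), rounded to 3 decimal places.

2.534

log2(0.052/0.635) = -3.610  (YDL289W)
log2(303.6/52.42) = 2.534  (YJL249C)
log2(11.38/11.82) = -0.055  (YCL304C)
log2(1.729/1.221) = 0.502  (YCR179W)
log2(0.813/1.785) = -1.135  (YEL159C)
YJL249C is most strongly upregulated.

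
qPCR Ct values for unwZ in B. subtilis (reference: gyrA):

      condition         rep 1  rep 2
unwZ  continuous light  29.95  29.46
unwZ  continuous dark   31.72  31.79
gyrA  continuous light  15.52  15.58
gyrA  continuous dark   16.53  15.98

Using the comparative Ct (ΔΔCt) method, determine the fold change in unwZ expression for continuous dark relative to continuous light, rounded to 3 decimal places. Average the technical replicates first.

0.394

Mean Ct: unwZ continuous light 29.705; unwZ continuous dark 31.755; gyrA continuous light 15.550; gyrA continuous dark 16.255
ΔCt(continuous light) = 29.705 − 15.550 = 14.155
ΔCt(continuous dark) = 31.755 − 16.255 = 15.500
ΔΔCt = 15.500 − 14.155 = 1.345
Fold change = 2^(−1.345) = 0.3937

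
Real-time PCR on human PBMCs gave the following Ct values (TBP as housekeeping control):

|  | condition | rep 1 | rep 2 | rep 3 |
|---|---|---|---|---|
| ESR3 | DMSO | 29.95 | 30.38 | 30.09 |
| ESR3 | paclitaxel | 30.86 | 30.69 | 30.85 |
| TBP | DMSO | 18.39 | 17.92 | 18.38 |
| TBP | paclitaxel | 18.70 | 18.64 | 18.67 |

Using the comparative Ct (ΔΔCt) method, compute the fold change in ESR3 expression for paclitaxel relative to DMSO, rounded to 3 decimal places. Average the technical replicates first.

Mean Ct: ESR3 DMSO 30.140; ESR3 paclitaxel 30.800; TBP DMSO 18.230; TBP paclitaxel 18.670
ΔCt(DMSO) = 30.140 − 18.230 = 11.910
ΔCt(paclitaxel) = 30.800 − 18.670 = 12.130
ΔΔCt = 12.130 − 11.910 = 0.220
Fold change = 2^(−0.220) = 0.8586

0.859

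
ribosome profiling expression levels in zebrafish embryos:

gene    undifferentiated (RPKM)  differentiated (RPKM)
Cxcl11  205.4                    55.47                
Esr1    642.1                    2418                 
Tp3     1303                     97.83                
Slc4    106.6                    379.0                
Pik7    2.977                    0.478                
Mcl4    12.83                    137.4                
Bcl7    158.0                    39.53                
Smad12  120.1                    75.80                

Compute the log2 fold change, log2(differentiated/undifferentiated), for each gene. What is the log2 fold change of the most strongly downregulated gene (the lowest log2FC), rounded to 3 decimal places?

log2(55.47/205.4) = -1.889  (Cxcl11)
log2(2418/642.1) = 1.913  (Esr1)
log2(97.83/1303) = -3.735  (Tp3)
log2(379.0/106.6) = 1.830  (Slc4)
log2(0.478/2.977) = -2.639  (Pik7)
log2(137.4/12.83) = 3.421  (Mcl4)
log2(39.53/158.0) = -1.999  (Bcl7)
log2(75.80/120.1) = -0.664  (Smad12)
Tp3 is most strongly downregulated.

-3.735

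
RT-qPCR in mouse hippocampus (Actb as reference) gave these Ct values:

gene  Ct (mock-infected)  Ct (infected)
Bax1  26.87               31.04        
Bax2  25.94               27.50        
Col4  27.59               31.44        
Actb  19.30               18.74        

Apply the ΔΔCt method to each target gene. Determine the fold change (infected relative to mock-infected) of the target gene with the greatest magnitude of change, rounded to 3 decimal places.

0.038

Bax1: ΔΔCt = (31.04−18.74) − (26.87−19.30) = 12.30 − 7.57 = 4.73; fold change = 2^-4.73 = 0.038
Bax2: ΔΔCt = (27.50−18.74) − (25.94−19.30) = 8.76 − 6.64 = 2.12; fold change = 2^-2.12 = 0.230
Col4: ΔΔCt = (31.44−18.74) − (27.59−19.30) = 12.70 − 8.29 = 4.41; fold change = 2^-4.41 = 0.047
Bax1 has the largest |ΔΔCt| = 4.73.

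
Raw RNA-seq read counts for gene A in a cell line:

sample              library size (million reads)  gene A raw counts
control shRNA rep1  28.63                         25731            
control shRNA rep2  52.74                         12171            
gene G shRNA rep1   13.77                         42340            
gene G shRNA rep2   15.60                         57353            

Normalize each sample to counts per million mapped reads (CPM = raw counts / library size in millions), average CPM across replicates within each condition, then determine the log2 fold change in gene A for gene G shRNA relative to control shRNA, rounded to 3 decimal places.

CPM(control shRNA rep1) = 25731 / 28.63 = 898.7426
CPM(control shRNA rep2) = 12171 / 52.74 = 230.7736
CPM(gene G shRNA rep1) = 42340 / 13.77 = 3074.8003
CPM(gene G shRNA rep2) = 57353 / 15.60 = 3676.4744
mean CPM(control shRNA) = 564.7581; mean CPM(gene G shRNA) = 3375.6373
Fold change = 3375.6373 / 564.7581 = 5.97714
log2(5.97714) = 2.5795

2.579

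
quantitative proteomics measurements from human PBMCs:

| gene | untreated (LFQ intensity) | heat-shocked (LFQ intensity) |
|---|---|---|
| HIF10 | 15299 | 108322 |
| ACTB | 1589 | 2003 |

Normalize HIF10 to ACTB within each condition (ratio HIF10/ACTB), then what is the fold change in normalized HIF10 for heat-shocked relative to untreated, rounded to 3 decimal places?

HIF10/ACTB (untreated) = 15299 / 1589 = 9.6281
HIF10/ACTB (heat-shocked) = 108322 / 2003 = 54.08
Fold change = 54.08 / 9.6281 = 5.6169

5.617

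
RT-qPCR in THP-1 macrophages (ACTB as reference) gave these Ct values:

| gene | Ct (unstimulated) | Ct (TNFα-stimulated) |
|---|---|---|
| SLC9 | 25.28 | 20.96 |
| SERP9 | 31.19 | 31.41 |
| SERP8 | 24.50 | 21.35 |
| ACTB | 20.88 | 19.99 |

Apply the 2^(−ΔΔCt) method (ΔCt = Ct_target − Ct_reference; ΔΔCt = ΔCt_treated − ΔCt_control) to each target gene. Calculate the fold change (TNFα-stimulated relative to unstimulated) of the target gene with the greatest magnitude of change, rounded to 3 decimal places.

10.778

SLC9: ΔΔCt = (20.96−19.99) − (25.28−20.88) = 0.97 − 4.40 = -3.43; fold change = 2^3.43 = 10.778
SERP9: ΔΔCt = (31.41−19.99) − (31.19−20.88) = 11.42 − 10.31 = 1.11; fold change = 2^-1.11 = 0.463
SERP8: ΔΔCt = (21.35−19.99) − (24.50−20.88) = 1.36 − 3.62 = -2.26; fold change = 2^2.26 = 4.790
SLC9 has the largest |ΔΔCt| = 3.43.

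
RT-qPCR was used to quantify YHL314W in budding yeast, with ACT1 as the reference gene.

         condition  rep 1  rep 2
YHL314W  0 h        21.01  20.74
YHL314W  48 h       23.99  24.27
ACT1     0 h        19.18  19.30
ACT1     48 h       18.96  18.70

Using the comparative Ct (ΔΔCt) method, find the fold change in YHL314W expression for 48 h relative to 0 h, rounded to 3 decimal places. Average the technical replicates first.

0.079

Mean Ct: YHL314W 0 h 20.875; YHL314W 48 h 24.130; ACT1 0 h 19.240; ACT1 48 h 18.830
ΔCt(0 h) = 20.875 − 19.240 = 1.635
ΔCt(48 h) = 24.130 − 18.830 = 5.300
ΔΔCt = 5.300 − 1.635 = 3.665
Fold change = 2^(−3.665) = 0.0788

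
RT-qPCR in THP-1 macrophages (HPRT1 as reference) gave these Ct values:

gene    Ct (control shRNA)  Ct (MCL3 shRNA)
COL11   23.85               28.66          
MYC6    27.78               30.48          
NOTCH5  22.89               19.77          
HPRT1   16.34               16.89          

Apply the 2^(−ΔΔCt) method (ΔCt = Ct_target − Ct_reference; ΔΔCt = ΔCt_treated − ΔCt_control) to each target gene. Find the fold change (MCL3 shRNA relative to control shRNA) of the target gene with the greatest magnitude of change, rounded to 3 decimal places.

COL11: ΔΔCt = (28.66−16.89) − (23.85−16.34) = 11.77 − 7.51 = 4.26; fold change = 2^-4.26 = 0.052
MYC6: ΔΔCt = (30.48−16.89) − (27.78−16.34) = 13.59 − 11.44 = 2.15; fold change = 2^-2.15 = 0.225
NOTCH5: ΔΔCt = (19.77−16.89) − (22.89−16.34) = 2.88 − 6.55 = -3.67; fold change = 2^3.67 = 12.729
COL11 has the largest |ΔΔCt| = 4.26.

0.052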